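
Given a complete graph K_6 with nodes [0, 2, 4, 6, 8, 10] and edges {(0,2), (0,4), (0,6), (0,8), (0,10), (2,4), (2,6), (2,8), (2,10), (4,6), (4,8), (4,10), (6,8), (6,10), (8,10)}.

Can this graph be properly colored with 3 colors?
The clique on vertices [0, 2, 4, 6, 8, 10] has size 6 > 3, so it alone needs 6 colors.

No, G is not 3-colorable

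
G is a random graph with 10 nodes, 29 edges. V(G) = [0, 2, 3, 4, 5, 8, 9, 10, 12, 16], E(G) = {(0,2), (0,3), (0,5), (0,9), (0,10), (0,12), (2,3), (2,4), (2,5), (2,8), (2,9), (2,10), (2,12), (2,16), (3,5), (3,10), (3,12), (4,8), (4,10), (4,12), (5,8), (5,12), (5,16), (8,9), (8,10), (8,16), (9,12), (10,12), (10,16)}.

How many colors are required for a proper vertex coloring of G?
Clique number ω(G) = 5 (lower bound: χ ≥ ω).
The clique on [0, 2, 3, 10, 12] has size 5, forcing χ ≥ 5, and the coloring below uses 5 colors, so χ(G) = 5.
A valid 5-coloring: color 1: [2]; color 2: [8, 12]; color 3: [5, 9, 10]; color 4: [0, 4, 16]; color 5: [3].

χ(G) = 5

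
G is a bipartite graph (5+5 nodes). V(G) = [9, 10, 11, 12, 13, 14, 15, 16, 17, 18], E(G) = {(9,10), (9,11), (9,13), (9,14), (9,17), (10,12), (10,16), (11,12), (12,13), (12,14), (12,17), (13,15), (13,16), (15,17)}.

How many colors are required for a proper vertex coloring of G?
Clique number ω(G) = 2 (lower bound: χ ≥ ω).
The graph is bipartite (no odd cycle), so 2 colors suffice: χ(G) = 2.
A valid 2-coloring: color 1: [9, 12, 15, 16, 18]; color 2: [10, 11, 13, 14, 17].

χ(G) = 2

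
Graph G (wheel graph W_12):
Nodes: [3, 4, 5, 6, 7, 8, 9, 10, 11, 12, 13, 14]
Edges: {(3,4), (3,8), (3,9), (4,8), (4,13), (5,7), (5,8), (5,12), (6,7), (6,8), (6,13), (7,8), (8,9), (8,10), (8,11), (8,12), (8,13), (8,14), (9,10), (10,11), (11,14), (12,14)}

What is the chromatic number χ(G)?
Clique number ω(G) = 3 (lower bound: χ ≥ ω).
Odd cycle [14, 12, 5, 7, 6, 13, 4, 3, 9, 10, 11] needs 3 colors (χ ≥ 3).
Vertex 8 is adjacent to every vertex of [3, 4, 5, 6, 7, 9, 10, 11, 12, 13, 14], which already need 3 colors among themselves, so 8 needs a new color (χ ≥ 4).
The coloring below uses 4 colors, so χ(G) = 4.
A valid 4-coloring: color 1: [8]; color 2: [4, 5, 6, 10, 14]; color 3: [3, 7, 11, 12, 13]; color 4: [9].

χ(G) = 4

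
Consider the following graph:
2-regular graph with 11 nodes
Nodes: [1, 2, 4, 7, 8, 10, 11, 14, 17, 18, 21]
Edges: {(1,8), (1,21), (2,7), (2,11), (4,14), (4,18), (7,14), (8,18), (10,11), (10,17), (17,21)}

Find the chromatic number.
χ(G) = 3

Clique number ω(G) = 2 (lower bound: χ ≥ ω).
Odd cycle [4, 14, 7, 2, 11, 10, 17, 21, 1, 8, 18] needs 3 colors (χ ≥ 3).
The coloring below uses 3 colors, so χ(G) = 3.
A valid 3-coloring: color 1: [4, 7, 8, 11, 21]; color 2: [1, 2, 10, 14, 18]; color 3: [17].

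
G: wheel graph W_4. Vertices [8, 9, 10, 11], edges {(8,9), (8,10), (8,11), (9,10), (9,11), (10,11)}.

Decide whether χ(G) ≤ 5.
Yes, G is 5-colorable

A valid 5-coloring: color 1: [11]; color 2: [10]; color 3: [8]; color 4: [9].
(χ(G) = 4 ≤ 5.)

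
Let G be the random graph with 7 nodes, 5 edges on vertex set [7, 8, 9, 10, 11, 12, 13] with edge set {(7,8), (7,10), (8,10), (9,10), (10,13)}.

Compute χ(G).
χ(G) = 3

Clique number ω(G) = 3 (lower bound: χ ≥ ω).
The clique on [7, 8, 10] has size 3, forcing χ ≥ 3, and the coloring below uses 3 colors, so χ(G) = 3.
A valid 3-coloring: color 1: [10, 11, 12]; color 2: [7, 9, 13]; color 3: [8].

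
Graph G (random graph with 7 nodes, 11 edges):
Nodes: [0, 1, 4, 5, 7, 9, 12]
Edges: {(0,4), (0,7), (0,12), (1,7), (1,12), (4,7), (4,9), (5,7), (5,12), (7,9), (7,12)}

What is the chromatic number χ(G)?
Clique number ω(G) = 3 (lower bound: χ ≥ ω).
The clique on [4, 7, 9] has size 3, forcing χ ≥ 3, and the coloring below uses 3 colors, so χ(G) = 3.
A valid 3-coloring: color 1: [7]; color 2: [4, 12]; color 3: [0, 1, 5, 9].

χ(G) = 3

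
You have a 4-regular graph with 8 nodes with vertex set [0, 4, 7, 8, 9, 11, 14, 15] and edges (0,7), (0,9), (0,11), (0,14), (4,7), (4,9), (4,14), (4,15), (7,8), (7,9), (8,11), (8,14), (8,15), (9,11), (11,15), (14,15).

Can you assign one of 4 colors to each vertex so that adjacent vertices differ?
A valid 4-coloring: color 1: [0, 4, 8]; color 2: [9, 15]; color 3: [7, 11, 14].
(χ(G) = 3 ≤ 4.)

Yes, G is 4-colorable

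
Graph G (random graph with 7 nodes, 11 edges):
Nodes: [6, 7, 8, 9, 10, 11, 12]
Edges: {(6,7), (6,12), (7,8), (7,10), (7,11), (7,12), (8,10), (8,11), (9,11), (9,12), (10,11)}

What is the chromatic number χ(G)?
χ(G) = 4

Clique number ω(G) = 4 (lower bound: χ ≥ ω).
The clique on [7, 8, 10, 11] has size 4, forcing χ ≥ 4, and the coloring below uses 4 colors, so χ(G) = 4.
A valid 4-coloring: color 1: [7, 9]; color 2: [11, 12]; color 3: [6, 8]; color 4: [10].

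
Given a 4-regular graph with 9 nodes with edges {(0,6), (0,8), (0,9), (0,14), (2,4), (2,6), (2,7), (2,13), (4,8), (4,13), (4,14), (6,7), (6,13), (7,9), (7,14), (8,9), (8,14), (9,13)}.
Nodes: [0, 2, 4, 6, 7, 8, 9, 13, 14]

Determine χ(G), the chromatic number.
χ(G) = 4

Clique number ω(G) = 3 (lower bound: χ ≥ ω).
Suppose a proper 3-coloring c exists. The clique [0, 8, 9] takes 3 distinct colors; by symmetry let c(0) = 1, c(8) = 2, c(9) = 3.
- Vertex 14: neighbors [0, 8] already have colors [1, 2] ⇒ c(14) = 3.
- Vertex 4: neighbors [8, 14] already have colors [2, 3] ⇒ c(4) = 1.
- Vertex 13: neighbors [4, 9] already have colors [1, 3] ⇒ c(13) = 2.
- Vertex 2: neighbors [4, 13] already have colors [1, 2] ⇒ c(2) = 3.
- Vertex 6: neighbors [0, 13, 2] already have colors [1, 2, 3] — all 3 colors blocked. Contradiction.
The forced assignments end in a contradiction, so G has no proper 3-coloring (χ ≥ 4).
The coloring below uses 4 colors, so χ(G) = 4.
A valid 4-coloring: color 1: [0, 4, 7]; color 2: [8, 13]; color 3: [2, 9, 14]; color 4: [6].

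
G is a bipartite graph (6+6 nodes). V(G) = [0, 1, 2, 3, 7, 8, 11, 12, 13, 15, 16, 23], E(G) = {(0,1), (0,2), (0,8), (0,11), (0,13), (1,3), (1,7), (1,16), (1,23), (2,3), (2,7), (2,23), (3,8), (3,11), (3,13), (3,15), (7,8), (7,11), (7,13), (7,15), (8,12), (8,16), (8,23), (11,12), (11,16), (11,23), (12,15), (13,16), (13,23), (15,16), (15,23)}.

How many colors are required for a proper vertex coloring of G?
Clique number ω(G) = 2 (lower bound: χ ≥ ω).
The graph is bipartite (no odd cycle), so 2 colors suffice: χ(G) = 2.
A valid 2-coloring: color 1: [1, 2, 8, 11, 13, 15]; color 2: [0, 3, 7, 12, 16, 23].

χ(G) = 2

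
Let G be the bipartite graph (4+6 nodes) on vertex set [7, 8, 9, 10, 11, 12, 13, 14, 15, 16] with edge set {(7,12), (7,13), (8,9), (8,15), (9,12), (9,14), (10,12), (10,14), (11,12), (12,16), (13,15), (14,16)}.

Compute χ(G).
χ(G) = 2

Clique number ω(G) = 2 (lower bound: χ ≥ ω).
The graph is bipartite (no odd cycle), so 2 colors suffice: χ(G) = 2.
A valid 2-coloring: color 1: [8, 12, 13, 14]; color 2: [7, 9, 10, 11, 15, 16].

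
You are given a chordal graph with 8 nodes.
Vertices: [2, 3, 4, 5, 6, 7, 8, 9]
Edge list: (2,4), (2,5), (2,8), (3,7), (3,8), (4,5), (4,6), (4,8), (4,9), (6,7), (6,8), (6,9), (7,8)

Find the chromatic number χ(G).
Clique number ω(G) = 3 (lower bound: χ ≥ ω).
The clique on [3, 7, 8] has size 3, forcing χ ≥ 3, and the coloring below uses 3 colors, so χ(G) = 3.
A valid 3-coloring: color 1: [4, 7]; color 2: [5, 8, 9]; color 3: [2, 3, 6].

χ(G) = 3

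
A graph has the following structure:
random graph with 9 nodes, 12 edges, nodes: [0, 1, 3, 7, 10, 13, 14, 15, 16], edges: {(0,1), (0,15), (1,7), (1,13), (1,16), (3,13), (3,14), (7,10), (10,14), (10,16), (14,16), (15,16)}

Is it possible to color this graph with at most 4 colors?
A valid 4-coloring: color 1: [1, 3, 10, 15]; color 2: [0, 7, 13, 16]; color 3: [14].
(χ(G) = 3 ≤ 4.)

Yes, G is 4-colorable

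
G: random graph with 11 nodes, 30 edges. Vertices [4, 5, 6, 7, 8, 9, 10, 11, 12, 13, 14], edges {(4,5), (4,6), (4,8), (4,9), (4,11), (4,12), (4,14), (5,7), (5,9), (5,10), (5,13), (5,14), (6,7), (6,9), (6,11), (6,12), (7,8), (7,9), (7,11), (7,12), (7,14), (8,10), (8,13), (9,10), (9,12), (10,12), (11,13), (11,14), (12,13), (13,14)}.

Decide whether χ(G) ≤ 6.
Yes, G is 6-colorable

A valid 6-coloring: color 1: [4, 7, 10, 13]; color 2: [5, 8, 11, 12]; color 3: [9, 14]; color 4: [6].
(χ(G) = 4 ≤ 6.)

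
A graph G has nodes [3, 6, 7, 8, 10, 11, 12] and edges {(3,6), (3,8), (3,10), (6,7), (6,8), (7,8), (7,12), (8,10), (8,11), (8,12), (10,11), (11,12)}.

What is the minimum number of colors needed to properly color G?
χ(G) = 3

Clique number ω(G) = 3 (lower bound: χ ≥ ω).
The clique on [8, 10, 11] has size 3, forcing χ ≥ 3, and the coloring below uses 3 colors, so χ(G) = 3.
A valid 3-coloring: color 1: [8]; color 2: [6, 10, 12]; color 3: [3, 7, 11].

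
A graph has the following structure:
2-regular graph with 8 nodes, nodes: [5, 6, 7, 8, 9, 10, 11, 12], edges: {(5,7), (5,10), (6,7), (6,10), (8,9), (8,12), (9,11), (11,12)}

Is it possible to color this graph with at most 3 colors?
Yes, G is 3-colorable

A valid 3-coloring: color 1: [7, 9, 10, 12]; color 2: [5, 6, 8, 11].
(χ(G) = 2 ≤ 3.)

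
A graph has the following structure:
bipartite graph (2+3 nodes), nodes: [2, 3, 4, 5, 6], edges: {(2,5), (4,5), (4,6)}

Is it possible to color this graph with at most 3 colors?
Yes, G is 3-colorable

A valid 3-coloring: color 1: [3, 5, 6]; color 2: [2, 4].
(χ(G) = 2 ≤ 3.)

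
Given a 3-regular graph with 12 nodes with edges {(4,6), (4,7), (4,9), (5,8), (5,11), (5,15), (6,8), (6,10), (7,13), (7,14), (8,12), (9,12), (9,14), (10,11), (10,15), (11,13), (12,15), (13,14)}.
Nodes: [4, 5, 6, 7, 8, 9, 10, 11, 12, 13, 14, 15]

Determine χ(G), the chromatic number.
χ(G) = 3

Clique number ω(G) = 3 (lower bound: χ ≥ ω).
The clique on [7, 13, 14] has size 3, forcing χ ≥ 3, and the coloring below uses 3 colors, so χ(G) = 3.
A valid 3-coloring: color 1: [4, 8, 11, 14, 15]; color 2: [5, 10, 12, 13]; color 3: [6, 7, 9].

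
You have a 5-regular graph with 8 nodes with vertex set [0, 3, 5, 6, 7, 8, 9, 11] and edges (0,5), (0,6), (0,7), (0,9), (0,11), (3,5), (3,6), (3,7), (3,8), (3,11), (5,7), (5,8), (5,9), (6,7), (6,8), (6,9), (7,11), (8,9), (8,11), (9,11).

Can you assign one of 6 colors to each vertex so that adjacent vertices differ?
A valid 6-coloring: color 1: [5, 6, 11]; color 2: [7, 9]; color 3: [0, 3]; color 4: [8].
(χ(G) = 4 ≤ 6.)

Yes, G is 6-colorable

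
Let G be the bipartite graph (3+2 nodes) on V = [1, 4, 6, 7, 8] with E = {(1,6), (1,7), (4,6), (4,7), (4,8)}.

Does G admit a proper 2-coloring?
A valid 2-coloring: color 1: [1, 4]; color 2: [6, 7, 8].
(χ(G) = 2 ≤ 2.)

Yes, G is 2-colorable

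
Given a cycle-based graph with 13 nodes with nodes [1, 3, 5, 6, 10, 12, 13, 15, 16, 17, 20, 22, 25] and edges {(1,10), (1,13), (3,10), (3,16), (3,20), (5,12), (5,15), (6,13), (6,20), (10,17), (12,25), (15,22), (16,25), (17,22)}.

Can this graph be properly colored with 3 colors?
A valid 3-coloring: color 1: [10, 12, 13, 16, 20, 22]; color 2: [1, 3, 5, 6, 17, 25]; color 3: [15].
(χ(G) = 3 ≤ 3.)

Yes, G is 3-colorable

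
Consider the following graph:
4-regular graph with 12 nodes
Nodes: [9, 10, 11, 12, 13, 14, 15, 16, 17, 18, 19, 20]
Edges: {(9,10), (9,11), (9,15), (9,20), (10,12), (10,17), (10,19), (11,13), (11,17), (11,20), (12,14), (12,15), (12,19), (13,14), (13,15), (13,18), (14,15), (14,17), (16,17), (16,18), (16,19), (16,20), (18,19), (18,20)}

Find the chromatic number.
Clique number ω(G) = 3 (lower bound: χ ≥ ω).
The clique on [9, 11, 20] has size 3, forcing χ ≥ 3, and the coloring below uses 3 colors, so χ(G) = 3.
A valid 3-coloring: color 1: [15, 17, 19, 20]; color 2: [10, 11, 14, 18]; color 3: [9, 12, 13, 16].

χ(G) = 3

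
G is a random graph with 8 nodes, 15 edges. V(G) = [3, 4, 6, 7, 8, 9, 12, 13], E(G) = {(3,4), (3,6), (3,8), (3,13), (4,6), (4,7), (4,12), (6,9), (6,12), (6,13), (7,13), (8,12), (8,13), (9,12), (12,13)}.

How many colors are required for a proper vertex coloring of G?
χ(G) = 3

Clique number ω(G) = 3 (lower bound: χ ≥ ω).
The clique on [3, 8, 13] has size 3, forcing χ ≥ 3, and the coloring below uses 3 colors, so χ(G) = 3.
A valid 3-coloring: color 1: [3, 7, 12]; color 2: [6, 8]; color 3: [4, 9, 13].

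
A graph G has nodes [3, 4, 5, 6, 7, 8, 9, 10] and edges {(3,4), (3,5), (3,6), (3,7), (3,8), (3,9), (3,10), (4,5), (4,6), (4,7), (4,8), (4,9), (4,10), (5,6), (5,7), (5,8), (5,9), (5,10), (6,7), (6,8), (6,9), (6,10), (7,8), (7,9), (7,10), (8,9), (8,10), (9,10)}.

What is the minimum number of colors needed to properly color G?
Clique number ω(G) = 8 (lower bound: χ ≥ ω).
The clique on [3, 4, 5, 6, 7, 8, 9, 10] has size 8, forcing χ ≥ 8, and the coloring below uses 8 colors, so χ(G) = 8.
A valid 8-coloring: color 1: [5]; color 2: [9]; color 3: [10]; color 4: [8]; color 5: [6]; color 6: [4]; color 7: [7]; color 8: [3].

χ(G) = 8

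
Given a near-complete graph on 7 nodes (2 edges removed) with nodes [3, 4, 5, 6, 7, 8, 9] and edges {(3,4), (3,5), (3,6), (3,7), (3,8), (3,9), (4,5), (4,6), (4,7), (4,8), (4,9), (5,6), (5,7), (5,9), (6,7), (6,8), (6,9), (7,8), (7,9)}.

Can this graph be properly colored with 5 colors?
The clique on vertices [3, 4, 5, 6, 7, 9] has size 6 > 5, so it alone needs 6 colors.

No, G is not 5-colorable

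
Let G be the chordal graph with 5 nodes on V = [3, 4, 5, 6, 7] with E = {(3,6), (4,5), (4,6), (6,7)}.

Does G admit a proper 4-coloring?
A valid 4-coloring: color 1: [5, 6]; color 2: [3, 4, 7].
(χ(G) = 2 ≤ 4.)

Yes, G is 4-colorable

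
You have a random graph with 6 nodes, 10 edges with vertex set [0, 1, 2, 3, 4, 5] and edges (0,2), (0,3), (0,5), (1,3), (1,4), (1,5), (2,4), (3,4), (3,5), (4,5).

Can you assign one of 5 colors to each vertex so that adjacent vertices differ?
Yes, G is 5-colorable

A valid 5-coloring: color 1: [2, 3]; color 2: [5]; color 3: [0, 4]; color 4: [1].
(χ(G) = 4 ≤ 5.)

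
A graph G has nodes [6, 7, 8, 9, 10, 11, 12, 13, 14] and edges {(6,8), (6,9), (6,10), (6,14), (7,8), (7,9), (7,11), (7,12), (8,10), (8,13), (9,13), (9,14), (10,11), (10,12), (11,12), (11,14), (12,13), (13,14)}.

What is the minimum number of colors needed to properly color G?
Clique number ω(G) = 3 (lower bound: χ ≥ ω).
The clique on [6, 8, 10] has size 3, forcing χ ≥ 3, and the coloring below uses 3 colors, so χ(G) = 3.
A valid 3-coloring: color 1: [8, 9, 12]; color 2: [6, 11, 13]; color 3: [7, 10, 14].

χ(G) = 3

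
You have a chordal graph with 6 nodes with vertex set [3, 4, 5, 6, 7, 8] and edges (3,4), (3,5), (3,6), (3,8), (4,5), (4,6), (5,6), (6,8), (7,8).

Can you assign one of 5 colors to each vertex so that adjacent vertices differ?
A valid 5-coloring: color 1: [3, 7]; color 2: [6]; color 3: [4, 8]; color 4: [5].
(χ(G) = 4 ≤ 5.)

Yes, G is 5-colorable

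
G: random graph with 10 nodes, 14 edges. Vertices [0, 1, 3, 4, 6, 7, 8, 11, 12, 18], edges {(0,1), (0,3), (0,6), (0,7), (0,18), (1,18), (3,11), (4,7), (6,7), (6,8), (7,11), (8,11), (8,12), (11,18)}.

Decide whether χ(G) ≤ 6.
Yes, G is 6-colorable

A valid 6-coloring: color 1: [0, 4, 11, 12]; color 2: [1, 3, 7, 8]; color 3: [6, 18].
(χ(G) = 3 ≤ 6.)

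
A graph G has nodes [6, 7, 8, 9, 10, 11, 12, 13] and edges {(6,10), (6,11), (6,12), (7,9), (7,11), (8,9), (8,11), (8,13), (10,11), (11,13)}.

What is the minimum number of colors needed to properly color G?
Clique number ω(G) = 3 (lower bound: χ ≥ ω).
The clique on [8, 11, 13] has size 3, forcing χ ≥ 3, and the coloring below uses 3 colors, so χ(G) = 3.
A valid 3-coloring: color 1: [9, 11, 12]; color 2: [6, 7, 8]; color 3: [10, 13].

χ(G) = 3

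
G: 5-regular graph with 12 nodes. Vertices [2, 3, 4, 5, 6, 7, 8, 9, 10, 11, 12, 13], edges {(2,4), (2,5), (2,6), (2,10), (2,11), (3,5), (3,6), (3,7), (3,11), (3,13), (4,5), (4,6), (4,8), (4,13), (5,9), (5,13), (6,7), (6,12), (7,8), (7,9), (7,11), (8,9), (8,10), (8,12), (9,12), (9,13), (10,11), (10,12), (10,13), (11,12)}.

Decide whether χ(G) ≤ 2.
No, G is not 2-colorable

The clique on vertices [2, 10, 11] has size 3 > 2, so it alone needs 3 colors.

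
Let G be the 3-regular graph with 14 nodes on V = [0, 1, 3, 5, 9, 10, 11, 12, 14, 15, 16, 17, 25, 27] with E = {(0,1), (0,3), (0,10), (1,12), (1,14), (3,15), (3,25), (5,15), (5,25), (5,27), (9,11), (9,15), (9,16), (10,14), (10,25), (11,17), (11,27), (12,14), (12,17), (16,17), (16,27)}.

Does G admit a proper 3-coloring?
Yes, G is 3-colorable

A valid 3-coloring: color 1: [0, 11, 12, 15, 16, 25]; color 2: [1, 3, 9, 10, 17, 27]; color 3: [5, 14].
(χ(G) = 3 ≤ 3.)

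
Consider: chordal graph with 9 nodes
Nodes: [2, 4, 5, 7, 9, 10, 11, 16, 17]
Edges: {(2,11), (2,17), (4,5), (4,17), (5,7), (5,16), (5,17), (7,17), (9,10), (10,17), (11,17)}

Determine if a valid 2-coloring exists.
No, G is not 2-colorable

The clique on vertices [2, 11, 17] has size 3 > 2, so it alone needs 3 colors.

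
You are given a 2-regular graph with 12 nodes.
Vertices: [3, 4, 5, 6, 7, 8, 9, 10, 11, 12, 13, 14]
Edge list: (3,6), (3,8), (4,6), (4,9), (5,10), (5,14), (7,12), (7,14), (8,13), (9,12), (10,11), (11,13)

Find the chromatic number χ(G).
Clique number ω(G) = 2 (lower bound: χ ≥ ω).
The graph is bipartite (no odd cycle), so 2 colors suffice: χ(G) = 2.
A valid 2-coloring: color 1: [3, 4, 10, 12, 13, 14]; color 2: [5, 6, 7, 8, 9, 11].

χ(G) = 2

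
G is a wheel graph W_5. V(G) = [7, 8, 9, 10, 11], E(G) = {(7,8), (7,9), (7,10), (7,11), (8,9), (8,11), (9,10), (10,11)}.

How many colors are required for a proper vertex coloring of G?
Clique number ω(G) = 3 (lower bound: χ ≥ ω).
The clique on [7, 8, 9] has size 3, forcing χ ≥ 3, and the coloring below uses 3 colors, so χ(G) = 3.
A valid 3-coloring: color 1: [7]; color 2: [9, 11]; color 3: [8, 10].

χ(G) = 3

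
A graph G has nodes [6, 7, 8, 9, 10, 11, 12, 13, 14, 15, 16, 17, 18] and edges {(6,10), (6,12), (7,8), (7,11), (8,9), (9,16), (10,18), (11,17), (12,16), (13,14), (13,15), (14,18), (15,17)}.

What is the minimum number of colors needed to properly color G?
Clique number ω(G) = 2 (lower bound: χ ≥ ω).
Odd cycle [6, 12, 16, 9, 8, 7, 11, 17, 15, 13, 14, 18, 10] needs 3 colors (χ ≥ 3).
The coloring below uses 3 colors, so χ(G) = 3.
A valid 3-coloring: color 1: [6, 8, 11, 15, 16, 18]; color 2: [7, 9, 10, 12, 13, 17]; color 3: [14].

χ(G) = 3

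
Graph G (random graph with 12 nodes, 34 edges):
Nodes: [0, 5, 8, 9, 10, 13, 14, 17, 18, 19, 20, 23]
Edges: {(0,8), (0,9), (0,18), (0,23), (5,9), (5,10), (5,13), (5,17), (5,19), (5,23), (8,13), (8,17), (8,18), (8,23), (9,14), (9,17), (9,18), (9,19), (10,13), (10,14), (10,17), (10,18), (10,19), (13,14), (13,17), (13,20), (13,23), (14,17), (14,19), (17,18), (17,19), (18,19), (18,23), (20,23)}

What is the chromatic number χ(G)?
χ(G) = 4

Clique number ω(G) = 4 (lower bound: χ ≥ ω).
The clique on [0, 8, 18, 23] has size 4, forcing χ ≥ 4, and the coloring below uses 4 colors, so χ(G) = 4.
A valid 4-coloring: color 1: [17, 23]; color 2: [0, 13, 19]; color 3: [5, 14, 18, 20]; color 4: [8, 9, 10].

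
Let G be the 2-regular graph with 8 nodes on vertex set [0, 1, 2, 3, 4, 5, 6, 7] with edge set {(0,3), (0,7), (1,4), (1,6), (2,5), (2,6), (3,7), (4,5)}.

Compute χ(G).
Clique number ω(G) = 3 (lower bound: χ ≥ ω).
The clique on [0, 3, 7] has size 3, forcing χ ≥ 3, and the coloring below uses 3 colors, so χ(G) = 3.
A valid 3-coloring: color 1: [1, 3, 5]; color 2: [0, 2, 4]; color 3: [6, 7].

χ(G) = 3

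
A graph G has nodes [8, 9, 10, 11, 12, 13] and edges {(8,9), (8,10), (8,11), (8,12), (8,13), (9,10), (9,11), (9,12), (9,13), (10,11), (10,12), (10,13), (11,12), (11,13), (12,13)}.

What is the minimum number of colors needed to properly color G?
Clique number ω(G) = 6 (lower bound: χ ≥ ω).
The clique on [8, 9, 10, 11, 12, 13] has size 6, forcing χ ≥ 6, and the coloring below uses 6 colors, so χ(G) = 6.
A valid 6-coloring: color 1: [13]; color 2: [12]; color 3: [11]; color 4: [8]; color 5: [10]; color 6: [9].

χ(G) = 6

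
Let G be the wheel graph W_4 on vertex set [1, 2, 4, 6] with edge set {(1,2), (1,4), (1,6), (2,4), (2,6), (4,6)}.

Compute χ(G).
Clique number ω(G) = 4 (lower bound: χ ≥ ω).
The clique on [1, 2, 4, 6] has size 4, forcing χ ≥ 4, and the coloring below uses 4 colors, so χ(G) = 4.
A valid 4-coloring: color 1: [2]; color 2: [6]; color 3: [4]; color 4: [1].

χ(G) = 4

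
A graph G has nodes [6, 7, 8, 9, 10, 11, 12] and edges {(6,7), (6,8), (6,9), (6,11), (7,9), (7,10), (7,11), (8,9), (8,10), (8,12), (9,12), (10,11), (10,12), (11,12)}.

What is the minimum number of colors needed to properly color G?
χ(G) = 4

Clique number ω(G) = 3 (lower bound: χ ≥ ω).
Suppose a proper 3-coloring c exists. The clique [6, 7, 9] takes 3 distinct colors; by symmetry let c(6) = 1, c(7) = 2, c(9) = 3.
- Vertex 8: neighbors [6, 9] already have colors [1, 3] ⇒ c(8) = 2.
- Vertex 11: neighbors [6, 7] already have colors [1, 2] ⇒ c(11) = 3.
- Vertex 10: neighbors [7, 11] already have colors [2, 3] ⇒ c(10) = 1.
- Vertex 12: neighbors [10, 8, 9] already have colors [1, 2, 3] — all 3 colors blocked. Contradiction.
The forced assignments end in a contradiction, so G has no proper 3-coloring (χ ≥ 4).
The coloring below uses 4 colors, so χ(G) = 4.
A valid 4-coloring: color 1: [8, 11]; color 2: [6, 10]; color 3: [7, 12]; color 4: [9].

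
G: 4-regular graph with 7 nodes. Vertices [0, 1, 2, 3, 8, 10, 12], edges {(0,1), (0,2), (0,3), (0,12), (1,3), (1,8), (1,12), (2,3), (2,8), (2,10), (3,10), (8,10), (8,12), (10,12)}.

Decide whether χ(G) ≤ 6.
A valid 6-coloring: color 1: [1, 10]; color 2: [0, 8]; color 3: [3, 12]; color 4: [2].
(χ(G) = 4 ≤ 6.)

Yes, G is 6-colorable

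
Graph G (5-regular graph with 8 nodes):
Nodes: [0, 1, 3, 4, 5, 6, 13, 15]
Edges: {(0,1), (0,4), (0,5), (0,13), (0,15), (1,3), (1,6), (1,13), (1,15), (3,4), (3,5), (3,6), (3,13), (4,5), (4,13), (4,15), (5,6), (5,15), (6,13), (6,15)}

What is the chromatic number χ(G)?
Clique number ω(G) = 4 (lower bound: χ ≥ ω).
The clique on [0, 4, 5, 15] has size 4, forcing χ ≥ 4, and the coloring below uses 4 colors, so χ(G) = 4.
A valid 4-coloring: color 1: [4, 6]; color 2: [0, 3]; color 3: [1, 5]; color 4: [13, 15].

χ(G) = 4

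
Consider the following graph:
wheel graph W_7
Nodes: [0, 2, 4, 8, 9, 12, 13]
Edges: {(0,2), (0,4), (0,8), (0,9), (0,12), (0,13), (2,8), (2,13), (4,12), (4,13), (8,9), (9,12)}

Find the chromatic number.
χ(G) = 3

Clique number ω(G) = 3 (lower bound: χ ≥ ω).
The clique on [0, 8, 9] has size 3, forcing χ ≥ 3, and the coloring below uses 3 colors, so χ(G) = 3.
A valid 3-coloring: color 1: [0]; color 2: [8, 12, 13]; color 3: [2, 4, 9].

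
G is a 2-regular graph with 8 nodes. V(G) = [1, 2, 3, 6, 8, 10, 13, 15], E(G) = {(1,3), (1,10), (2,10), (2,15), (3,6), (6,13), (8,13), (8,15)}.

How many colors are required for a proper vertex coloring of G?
χ(G) = 2

Clique number ω(G) = 2 (lower bound: χ ≥ ω).
The graph is bipartite (no odd cycle), so 2 colors suffice: χ(G) = 2.
A valid 2-coloring: color 1: [3, 10, 13, 15]; color 2: [1, 2, 6, 8].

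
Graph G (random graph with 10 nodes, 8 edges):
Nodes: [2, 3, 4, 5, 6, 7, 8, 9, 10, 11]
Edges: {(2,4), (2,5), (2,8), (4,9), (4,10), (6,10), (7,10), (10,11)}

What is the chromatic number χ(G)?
Clique number ω(G) = 2 (lower bound: χ ≥ ω).
The graph is bipartite (no odd cycle), so 2 colors suffice: χ(G) = 2.
A valid 2-coloring: color 1: [2, 3, 9, 10]; color 2: [4, 5, 6, 7, 8, 11].

χ(G) = 2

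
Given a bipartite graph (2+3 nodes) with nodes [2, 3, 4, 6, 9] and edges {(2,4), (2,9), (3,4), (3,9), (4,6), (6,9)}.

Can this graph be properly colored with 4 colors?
Yes, G is 4-colorable

A valid 4-coloring: color 1: [4, 9]; color 2: [2, 3, 6].
(χ(G) = 2 ≤ 4.)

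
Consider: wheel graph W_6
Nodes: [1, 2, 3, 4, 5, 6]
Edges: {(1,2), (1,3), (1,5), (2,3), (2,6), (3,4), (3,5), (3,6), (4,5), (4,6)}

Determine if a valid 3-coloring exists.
No, G is not 3-colorable

Odd cycle [6, 4, 5, 1, 2] needs 3 colors (χ ≥ 3).
Vertex 3 is adjacent to every vertex of [1, 2, 4, 5, 6], which already need 3 colors among themselves, so 3 needs a new color (χ ≥ 4).
Hence χ(G) ≥ 4 > 3, so no proper 3-coloring exists.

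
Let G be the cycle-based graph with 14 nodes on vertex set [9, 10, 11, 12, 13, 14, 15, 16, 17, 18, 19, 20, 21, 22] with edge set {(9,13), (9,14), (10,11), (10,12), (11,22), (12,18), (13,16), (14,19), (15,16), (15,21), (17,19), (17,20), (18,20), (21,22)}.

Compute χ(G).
Clique number ω(G) = 2 (lower bound: χ ≥ ω).
The graph is bipartite (no odd cycle), so 2 colors suffice: χ(G) = 2.
A valid 2-coloring: color 1: [10, 13, 14, 15, 17, 18, 22]; color 2: [9, 11, 12, 16, 19, 20, 21].

χ(G) = 2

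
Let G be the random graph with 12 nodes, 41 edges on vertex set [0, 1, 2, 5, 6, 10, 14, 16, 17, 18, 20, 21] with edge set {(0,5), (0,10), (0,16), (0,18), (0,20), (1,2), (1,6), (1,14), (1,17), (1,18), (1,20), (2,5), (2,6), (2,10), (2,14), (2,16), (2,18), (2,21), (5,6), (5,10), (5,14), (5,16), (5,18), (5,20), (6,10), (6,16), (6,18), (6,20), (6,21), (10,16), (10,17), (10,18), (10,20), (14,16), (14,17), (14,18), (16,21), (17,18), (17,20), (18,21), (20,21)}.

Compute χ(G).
χ(G) = 5

Clique number ω(G) = 5 (lower bound: χ ≥ ω).
The clique on [2, 5, 6, 10, 16] has size 5, forcing χ ≥ 5, and the coloring below uses 5 colors, so χ(G) = 5.
A valid 5-coloring: color 1: [16, 18, 20]; color 2: [10, 14, 21]; color 3: [1, 5]; color 4: [0, 2, 17]; color 5: [6].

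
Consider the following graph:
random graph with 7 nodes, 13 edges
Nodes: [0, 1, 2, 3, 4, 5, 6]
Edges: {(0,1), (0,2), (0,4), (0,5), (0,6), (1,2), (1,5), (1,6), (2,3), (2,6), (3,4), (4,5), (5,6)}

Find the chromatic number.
χ(G) = 4

Clique number ω(G) = 4 (lower bound: χ ≥ ω).
The clique on [0, 1, 2, 6] has size 4, forcing χ ≥ 4, and the coloring below uses 4 colors, so χ(G) = 4.
A valid 4-coloring: color 1: [0, 3]; color 2: [1, 4]; color 3: [2, 5]; color 4: [6].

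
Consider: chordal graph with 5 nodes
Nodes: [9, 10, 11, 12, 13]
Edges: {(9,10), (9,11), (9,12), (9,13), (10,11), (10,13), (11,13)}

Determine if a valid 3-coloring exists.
No, G is not 3-colorable

The clique on vertices [9, 10, 11, 13] has size 4 > 3, so it alone needs 4 colors.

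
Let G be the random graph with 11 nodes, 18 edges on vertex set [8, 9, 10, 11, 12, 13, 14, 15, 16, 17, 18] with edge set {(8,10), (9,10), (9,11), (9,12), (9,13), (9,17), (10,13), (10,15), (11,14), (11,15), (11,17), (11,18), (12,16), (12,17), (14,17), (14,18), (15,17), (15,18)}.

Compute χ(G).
Clique number ω(G) = 3 (lower bound: χ ≥ ω).
The clique on [9, 11, 17] has size 3, forcing χ ≥ 3, and the coloring below uses 3 colors, so χ(G) = 3.
A valid 3-coloring: color 1: [10, 11, 12]; color 2: [8, 9, 14, 15, 16]; color 3: [13, 17, 18].

χ(G) = 3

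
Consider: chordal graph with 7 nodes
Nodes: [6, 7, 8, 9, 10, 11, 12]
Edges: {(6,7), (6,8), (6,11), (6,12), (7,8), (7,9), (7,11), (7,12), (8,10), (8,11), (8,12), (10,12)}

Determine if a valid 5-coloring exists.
Yes, G is 5-colorable

A valid 5-coloring: color 1: [7, 10]; color 2: [8, 9]; color 3: [6]; color 4: [11, 12].
(χ(G) = 4 ≤ 5.)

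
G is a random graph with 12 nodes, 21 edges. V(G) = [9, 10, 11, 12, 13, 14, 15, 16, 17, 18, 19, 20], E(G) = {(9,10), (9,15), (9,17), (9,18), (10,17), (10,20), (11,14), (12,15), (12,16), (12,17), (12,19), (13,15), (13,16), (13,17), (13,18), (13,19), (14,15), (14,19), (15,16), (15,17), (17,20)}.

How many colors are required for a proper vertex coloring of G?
Clique number ω(G) = 3 (lower bound: χ ≥ ω).
The clique on [9, 10, 17] has size 3, forcing χ ≥ 3, and the coloring below uses 3 colors, so χ(G) = 3.
A valid 3-coloring: color 1: [10, 11, 15, 18, 19]; color 2: [14, 16, 17]; color 3: [9, 12, 13, 20].

χ(G) = 3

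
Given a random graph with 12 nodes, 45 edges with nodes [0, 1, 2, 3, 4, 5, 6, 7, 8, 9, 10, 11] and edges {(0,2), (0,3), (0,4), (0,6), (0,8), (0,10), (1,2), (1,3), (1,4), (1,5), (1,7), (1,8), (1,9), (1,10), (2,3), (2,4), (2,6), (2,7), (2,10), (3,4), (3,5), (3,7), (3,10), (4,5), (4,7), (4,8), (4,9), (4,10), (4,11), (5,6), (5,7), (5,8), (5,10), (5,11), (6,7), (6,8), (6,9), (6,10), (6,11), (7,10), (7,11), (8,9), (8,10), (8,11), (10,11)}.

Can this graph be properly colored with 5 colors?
The clique on vertices [1, 2, 3, 4, 7, 10] has size 6 > 5, so it alone needs 6 colors.

No, G is not 5-colorable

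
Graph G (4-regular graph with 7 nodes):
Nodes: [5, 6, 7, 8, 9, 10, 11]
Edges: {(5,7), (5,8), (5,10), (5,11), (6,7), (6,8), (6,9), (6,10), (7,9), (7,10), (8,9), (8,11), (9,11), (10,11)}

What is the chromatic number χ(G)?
Clique number ω(G) = 3 (lower bound: χ ≥ ω).
Suppose a proper 3-coloring c exists. The clique [5, 7, 10] takes 3 distinct colors; by symmetry let c(5) = 1, c(7) = 2, c(10) = 3.
- Vertex 6: neighbors [7, 10] already have colors [2, 3] ⇒ c(6) = 1.
- Vertex 9: neighbors [6, 7] already have colors [1, 2] ⇒ c(9) = 3.
- Vertex 8: neighbors [5, 9] already have colors [1, 3] ⇒ c(8) = 2.
- Vertex 11: neighbors [5, 8, 9] already have colors [1, 2, 3] — all 3 colors blocked. Contradiction.
The forced assignments end in a contradiction, so G has no proper 3-coloring (χ ≥ 4).
The coloring below uses 4 colors, so χ(G) = 4.
A valid 4-coloring: color 1: [7, 8]; color 2: [6, 11]; color 3: [5, 9]; color 4: [10].

χ(G) = 4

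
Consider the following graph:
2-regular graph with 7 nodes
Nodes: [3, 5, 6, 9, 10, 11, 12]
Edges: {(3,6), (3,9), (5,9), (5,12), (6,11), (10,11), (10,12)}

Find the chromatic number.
χ(G) = 3

Clique number ω(G) = 2 (lower bound: χ ≥ ω).
Odd cycle [6, 3, 9, 5, 12, 10, 11] needs 3 colors (χ ≥ 3).
The coloring below uses 3 colors, so χ(G) = 3.
A valid 3-coloring: color 1: [3, 5, 10]; color 2: [6, 9, 12]; color 3: [11].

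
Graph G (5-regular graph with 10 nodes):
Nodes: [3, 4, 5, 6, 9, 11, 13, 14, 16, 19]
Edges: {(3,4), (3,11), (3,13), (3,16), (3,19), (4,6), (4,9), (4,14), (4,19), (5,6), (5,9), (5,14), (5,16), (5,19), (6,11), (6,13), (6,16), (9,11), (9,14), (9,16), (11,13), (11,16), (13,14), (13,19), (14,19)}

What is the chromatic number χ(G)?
χ(G) = 4

Clique number ω(G) = 3 (lower bound: χ ≥ ω).
Suppose a proper 3-coloring c exists. The clique [3, 4, 19] takes 3 distinct colors; by symmetry let c(3) = 1, c(4) = 2, c(19) = 3.
- Vertex 13: neighbors [3, 19] already have colors [1, 3] ⇒ c(13) = 2.
- Vertex 11: neighbors [3, 13] already have colors [1, 2] ⇒ c(11) = 3.
- Vertex 9: neighbors [4, 11] already have colors [2, 3] ⇒ c(9) = 1.
- Vertex 14: neighbors [9, 4, 19] already have colors [1, 2, 3] — all 3 colors blocked. Contradiction.
The forced assignments end in a contradiction, so G has no proper 3-coloring (χ ≥ 4).
The coloring below uses 4 colors, so χ(G) = 4.
A valid 4-coloring: color 1: [16, 19]; color 2: [3, 6, 14]; color 3: [4, 5, 11]; color 4: [9, 13].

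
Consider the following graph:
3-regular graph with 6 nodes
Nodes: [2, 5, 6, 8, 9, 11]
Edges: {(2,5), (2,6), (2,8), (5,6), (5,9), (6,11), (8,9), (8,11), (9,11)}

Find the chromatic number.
Clique number ω(G) = 3 (lower bound: χ ≥ ω).
The clique on [8, 9, 11] has size 3, forcing χ ≥ 3, and the coloring below uses 3 colors, so χ(G) = 3.
A valid 3-coloring: color 1: [6, 9]; color 2: [5, 8]; color 3: [2, 11].

χ(G) = 3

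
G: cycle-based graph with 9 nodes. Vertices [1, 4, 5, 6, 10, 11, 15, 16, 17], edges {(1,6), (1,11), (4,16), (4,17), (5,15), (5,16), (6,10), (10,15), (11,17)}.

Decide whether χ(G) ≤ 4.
A valid 4-coloring: color 1: [4, 5, 6, 11]; color 2: [1, 15, 16, 17]; color 3: [10].
(χ(G) = 3 ≤ 4.)

Yes, G is 4-colorable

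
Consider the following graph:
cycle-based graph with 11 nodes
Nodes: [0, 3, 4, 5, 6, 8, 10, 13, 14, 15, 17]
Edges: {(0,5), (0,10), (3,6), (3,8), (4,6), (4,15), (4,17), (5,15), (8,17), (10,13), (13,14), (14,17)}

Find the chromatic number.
χ(G) = 3

Clique number ω(G) = 2 (lower bound: χ ≥ ω).
Odd cycle [17, 8, 3, 6, 4] needs 3 colors (χ ≥ 3).
The coloring below uses 3 colors, so χ(G) = 3.
A valid 3-coloring: color 1: [4, 5, 8, 10, 14]; color 2: [0, 6, 13, 15, 17]; color 3: [3].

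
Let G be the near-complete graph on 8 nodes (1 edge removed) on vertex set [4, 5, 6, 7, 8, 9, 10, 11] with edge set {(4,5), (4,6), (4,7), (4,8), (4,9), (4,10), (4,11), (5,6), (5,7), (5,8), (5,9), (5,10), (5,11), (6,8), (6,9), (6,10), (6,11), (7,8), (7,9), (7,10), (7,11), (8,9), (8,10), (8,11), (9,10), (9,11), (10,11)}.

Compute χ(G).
Clique number ω(G) = 7 (lower bound: χ ≥ ω).
The clique on [4, 5, 6, 8, 9, 10, 11] has size 7, forcing χ ≥ 7, and the coloring below uses 7 colors, so χ(G) = 7.
A valid 7-coloring: color 1: [8]; color 2: [4]; color 3: [10]; color 4: [9]; color 5: [5]; color 6: [11]; color 7: [6, 7].

χ(G) = 7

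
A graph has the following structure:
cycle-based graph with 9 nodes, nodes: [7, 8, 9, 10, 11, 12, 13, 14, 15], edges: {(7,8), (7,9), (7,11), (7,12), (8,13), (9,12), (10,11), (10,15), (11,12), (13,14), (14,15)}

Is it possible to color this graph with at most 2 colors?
No, G is not 2-colorable

The clique on vertices [7, 9, 12] has size 3 > 2, so it alone needs 3 colors.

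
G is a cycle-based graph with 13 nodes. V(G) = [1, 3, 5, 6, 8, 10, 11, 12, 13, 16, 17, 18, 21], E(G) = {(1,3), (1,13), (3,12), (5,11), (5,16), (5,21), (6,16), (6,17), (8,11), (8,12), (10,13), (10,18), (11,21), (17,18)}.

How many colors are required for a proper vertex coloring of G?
Clique number ω(G) = 3 (lower bound: χ ≥ ω).
The clique on [5, 11, 21] has size 3, forcing χ ≥ 3, and the coloring below uses 3 colors, so χ(G) = 3.
A valid 3-coloring: color 1: [1, 10, 11, 12, 16, 17]; color 2: [3, 5, 6, 8, 13, 18]; color 3: [21].

χ(G) = 3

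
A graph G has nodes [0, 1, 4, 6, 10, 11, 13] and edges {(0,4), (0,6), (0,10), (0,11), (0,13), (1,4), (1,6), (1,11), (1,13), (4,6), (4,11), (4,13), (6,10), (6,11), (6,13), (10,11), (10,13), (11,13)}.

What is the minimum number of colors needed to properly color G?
χ(G) = 5

Clique number ω(G) = 5 (lower bound: χ ≥ ω).
The clique on [0, 6, 10, 11, 13] has size 5, forcing χ ≥ 5, and the coloring below uses 5 colors, so χ(G) = 5.
A valid 5-coloring: color 1: [11]; color 2: [6]; color 3: [13]; color 4: [0, 1]; color 5: [4, 10].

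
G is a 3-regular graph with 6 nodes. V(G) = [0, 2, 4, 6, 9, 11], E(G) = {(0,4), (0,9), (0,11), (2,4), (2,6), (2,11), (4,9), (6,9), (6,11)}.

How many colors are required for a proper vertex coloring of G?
χ(G) = 3

Clique number ω(G) = 3 (lower bound: χ ≥ ω).
The clique on [0, 4, 9] has size 3, forcing χ ≥ 3, and the coloring below uses 3 colors, so χ(G) = 3.
A valid 3-coloring: color 1: [4, 6]; color 2: [0, 2]; color 3: [9, 11].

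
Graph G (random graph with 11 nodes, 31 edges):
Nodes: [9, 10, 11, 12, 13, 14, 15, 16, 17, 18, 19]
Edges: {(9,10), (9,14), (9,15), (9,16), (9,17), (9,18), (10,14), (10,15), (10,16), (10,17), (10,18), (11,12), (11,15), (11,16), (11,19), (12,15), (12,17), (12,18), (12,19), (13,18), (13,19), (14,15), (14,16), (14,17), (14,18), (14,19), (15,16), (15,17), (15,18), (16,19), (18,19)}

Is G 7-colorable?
Yes, G is 7-colorable

A valid 7-coloring: color 1: [15, 19]; color 2: [12, 13, 14]; color 3: [16, 17, 18]; color 4: [10, 11]; color 5: [9].
(χ(G) = 5 ≤ 7.)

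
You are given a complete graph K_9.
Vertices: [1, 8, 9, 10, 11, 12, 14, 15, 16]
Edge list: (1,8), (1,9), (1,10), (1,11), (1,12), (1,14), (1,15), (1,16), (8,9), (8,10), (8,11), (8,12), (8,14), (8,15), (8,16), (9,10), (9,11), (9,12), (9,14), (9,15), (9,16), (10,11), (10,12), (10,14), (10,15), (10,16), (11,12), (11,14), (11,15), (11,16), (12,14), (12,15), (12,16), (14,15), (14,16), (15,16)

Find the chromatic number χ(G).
χ(G) = 9

Clique number ω(G) = 9 (lower bound: χ ≥ ω).
The clique on [1, 8, 9, 10, 11, 12, 14, 15, 16] has size 9, forcing χ ≥ 9, and the coloring below uses 9 colors, so χ(G) = 9.
A valid 9-coloring: color 1: [12]; color 2: [1]; color 3: [14]; color 4: [8]; color 5: [10]; color 6: [15]; color 7: [11]; color 8: [9]; color 9: [16].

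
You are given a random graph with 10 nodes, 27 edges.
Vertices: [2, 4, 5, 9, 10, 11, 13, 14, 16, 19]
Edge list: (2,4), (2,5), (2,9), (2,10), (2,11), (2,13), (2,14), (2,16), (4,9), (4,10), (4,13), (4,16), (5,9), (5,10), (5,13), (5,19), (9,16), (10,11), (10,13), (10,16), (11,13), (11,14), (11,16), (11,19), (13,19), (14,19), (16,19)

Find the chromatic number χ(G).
Clique number ω(G) = 4 (lower bound: χ ≥ ω).
The clique on [2, 4, 9, 16] has size 4, forcing χ ≥ 4, and the coloring below uses 4 colors, so χ(G) = 4.
A valid 4-coloring: color 1: [2, 19]; color 2: [13, 14, 16]; color 3: [9, 10]; color 4: [4, 5, 11].

χ(G) = 4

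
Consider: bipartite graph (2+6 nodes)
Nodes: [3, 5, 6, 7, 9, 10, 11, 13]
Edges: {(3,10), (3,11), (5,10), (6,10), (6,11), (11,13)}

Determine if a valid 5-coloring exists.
Yes, G is 5-colorable

A valid 5-coloring: color 1: [7, 9, 10, 11]; color 2: [3, 5, 6, 13].
(χ(G) = 2 ≤ 5.)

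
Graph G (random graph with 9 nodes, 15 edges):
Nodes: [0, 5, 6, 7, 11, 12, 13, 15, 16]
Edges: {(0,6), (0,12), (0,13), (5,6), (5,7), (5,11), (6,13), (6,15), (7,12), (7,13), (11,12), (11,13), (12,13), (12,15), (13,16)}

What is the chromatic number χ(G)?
Clique number ω(G) = 3 (lower bound: χ ≥ ω).
The clique on [0, 12, 13] has size 3, forcing χ ≥ 3, and the coloring below uses 3 colors, so χ(G) = 3.
A valid 3-coloring: color 1: [5, 13, 15]; color 2: [6, 12, 16]; color 3: [0, 7, 11].

χ(G) = 3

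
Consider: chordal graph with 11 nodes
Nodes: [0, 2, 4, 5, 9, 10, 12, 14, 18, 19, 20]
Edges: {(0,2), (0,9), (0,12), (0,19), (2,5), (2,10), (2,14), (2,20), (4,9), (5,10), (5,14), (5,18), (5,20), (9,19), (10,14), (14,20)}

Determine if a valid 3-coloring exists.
No, G is not 3-colorable

The clique on vertices [2, 5, 10, 14] has size 4 > 3, so it alone needs 4 colors.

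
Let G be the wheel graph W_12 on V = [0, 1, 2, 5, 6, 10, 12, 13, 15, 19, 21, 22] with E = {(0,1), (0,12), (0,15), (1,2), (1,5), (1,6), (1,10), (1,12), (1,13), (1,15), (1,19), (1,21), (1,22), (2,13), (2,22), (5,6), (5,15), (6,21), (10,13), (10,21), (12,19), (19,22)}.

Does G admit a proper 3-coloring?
Odd cycle [5, 15, 0, 12, 19, 22, 2, 13, 10, 21, 6] needs 3 colors (χ ≥ 3).
Vertex 1 is adjacent to every vertex of [0, 2, 5, 6, 10, 12, 13, 15, 19, 21, 22], which already need 3 colors among themselves, so 1 needs a new color (χ ≥ 4).
Hence χ(G) ≥ 4 > 3, so no proper 3-coloring exists.

No, G is not 3-colorable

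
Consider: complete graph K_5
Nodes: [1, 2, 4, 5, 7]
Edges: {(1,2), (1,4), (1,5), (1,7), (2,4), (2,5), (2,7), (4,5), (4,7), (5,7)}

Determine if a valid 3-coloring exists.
No, G is not 3-colorable

The clique on vertices [1, 2, 4, 5, 7] has size 5 > 3, so it alone needs 5 colors.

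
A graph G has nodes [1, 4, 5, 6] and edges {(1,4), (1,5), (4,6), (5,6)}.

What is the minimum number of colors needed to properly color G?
Clique number ω(G) = 2 (lower bound: χ ≥ ω).
The graph is bipartite (no odd cycle), so 2 colors suffice: χ(G) = 2.
A valid 2-coloring: color 1: [4, 5]; color 2: [1, 6].

χ(G) = 2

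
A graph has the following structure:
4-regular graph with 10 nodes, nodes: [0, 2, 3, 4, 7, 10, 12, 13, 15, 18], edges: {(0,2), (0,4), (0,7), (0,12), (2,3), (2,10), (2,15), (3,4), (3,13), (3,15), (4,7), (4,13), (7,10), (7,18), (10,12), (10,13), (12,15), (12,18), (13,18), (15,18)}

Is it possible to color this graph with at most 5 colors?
A valid 5-coloring: color 1: [7, 13, 15]; color 2: [0, 3, 10, 18]; color 3: [2, 4, 12].
(χ(G) = 3 ≤ 5.)

Yes, G is 5-colorable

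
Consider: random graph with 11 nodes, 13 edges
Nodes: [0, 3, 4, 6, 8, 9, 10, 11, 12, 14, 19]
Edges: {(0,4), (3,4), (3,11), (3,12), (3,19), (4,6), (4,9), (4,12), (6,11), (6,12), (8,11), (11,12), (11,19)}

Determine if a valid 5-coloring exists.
A valid 5-coloring: color 1: [4, 10, 11, 14]; color 2: [0, 8, 9, 12, 19]; color 3: [3, 6].
(χ(G) = 3 ≤ 5.)

Yes, G is 5-colorable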